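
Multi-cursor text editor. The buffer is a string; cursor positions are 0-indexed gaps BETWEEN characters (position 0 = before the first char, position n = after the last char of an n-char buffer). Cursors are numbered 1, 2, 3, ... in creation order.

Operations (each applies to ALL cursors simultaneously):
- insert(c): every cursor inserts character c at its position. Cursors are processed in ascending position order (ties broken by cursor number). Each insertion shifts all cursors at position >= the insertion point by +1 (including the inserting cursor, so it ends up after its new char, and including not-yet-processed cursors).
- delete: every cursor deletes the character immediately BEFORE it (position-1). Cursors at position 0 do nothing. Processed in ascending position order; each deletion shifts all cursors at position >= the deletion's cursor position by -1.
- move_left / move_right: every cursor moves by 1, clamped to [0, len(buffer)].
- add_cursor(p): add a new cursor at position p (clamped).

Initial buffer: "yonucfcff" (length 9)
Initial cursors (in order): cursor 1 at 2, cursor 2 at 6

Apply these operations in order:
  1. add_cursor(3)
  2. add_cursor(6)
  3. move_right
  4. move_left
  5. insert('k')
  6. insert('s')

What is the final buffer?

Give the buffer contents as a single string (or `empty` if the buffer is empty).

Answer: yoksnksucfkksscff

Derivation:
After op 1 (add_cursor(3)): buffer="yonucfcff" (len 9), cursors c1@2 c3@3 c2@6, authorship .........
After op 2 (add_cursor(6)): buffer="yonucfcff" (len 9), cursors c1@2 c3@3 c2@6 c4@6, authorship .........
After op 3 (move_right): buffer="yonucfcff" (len 9), cursors c1@3 c3@4 c2@7 c4@7, authorship .........
After op 4 (move_left): buffer="yonucfcff" (len 9), cursors c1@2 c3@3 c2@6 c4@6, authorship .........
After op 5 (insert('k')): buffer="yoknkucfkkcff" (len 13), cursors c1@3 c3@5 c2@10 c4@10, authorship ..1.3...24...
After op 6 (insert('s')): buffer="yoksnksucfkksscff" (len 17), cursors c1@4 c3@7 c2@14 c4@14, authorship ..11.33...2424...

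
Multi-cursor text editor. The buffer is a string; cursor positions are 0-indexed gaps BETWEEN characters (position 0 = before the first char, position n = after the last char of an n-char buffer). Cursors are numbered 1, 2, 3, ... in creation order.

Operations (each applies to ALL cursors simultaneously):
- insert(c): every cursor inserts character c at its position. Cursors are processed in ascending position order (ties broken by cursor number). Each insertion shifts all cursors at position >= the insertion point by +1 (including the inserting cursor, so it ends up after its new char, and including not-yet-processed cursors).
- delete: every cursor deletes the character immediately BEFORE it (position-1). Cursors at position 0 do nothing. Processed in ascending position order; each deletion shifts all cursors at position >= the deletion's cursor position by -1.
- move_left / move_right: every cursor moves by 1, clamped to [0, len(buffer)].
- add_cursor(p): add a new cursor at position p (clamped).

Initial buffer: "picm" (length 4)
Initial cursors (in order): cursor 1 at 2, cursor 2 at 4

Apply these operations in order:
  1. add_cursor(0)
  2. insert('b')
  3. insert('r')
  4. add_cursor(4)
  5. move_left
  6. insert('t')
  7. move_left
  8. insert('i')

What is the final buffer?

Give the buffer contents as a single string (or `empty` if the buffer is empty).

After op 1 (add_cursor(0)): buffer="picm" (len 4), cursors c3@0 c1@2 c2@4, authorship ....
After op 2 (insert('b')): buffer="bpibcmb" (len 7), cursors c3@1 c1@4 c2@7, authorship 3..1..2
After op 3 (insert('r')): buffer="brpibrcmbr" (len 10), cursors c3@2 c1@6 c2@10, authorship 33..11..22
After op 4 (add_cursor(4)): buffer="brpibrcmbr" (len 10), cursors c3@2 c4@4 c1@6 c2@10, authorship 33..11..22
After op 5 (move_left): buffer="brpibrcmbr" (len 10), cursors c3@1 c4@3 c1@5 c2@9, authorship 33..11..22
After op 6 (insert('t')): buffer="btrptibtrcmbtr" (len 14), cursors c3@2 c4@5 c1@8 c2@13, authorship 333.4.111..222
After op 7 (move_left): buffer="btrptibtrcmbtr" (len 14), cursors c3@1 c4@4 c1@7 c2@12, authorship 333.4.111..222
After op 8 (insert('i')): buffer="bitrpitibitrcmbitr" (len 18), cursors c3@2 c4@6 c1@10 c2@16, authorship 3333.44.1111..2222

Answer: bitrpitibitrcmbitr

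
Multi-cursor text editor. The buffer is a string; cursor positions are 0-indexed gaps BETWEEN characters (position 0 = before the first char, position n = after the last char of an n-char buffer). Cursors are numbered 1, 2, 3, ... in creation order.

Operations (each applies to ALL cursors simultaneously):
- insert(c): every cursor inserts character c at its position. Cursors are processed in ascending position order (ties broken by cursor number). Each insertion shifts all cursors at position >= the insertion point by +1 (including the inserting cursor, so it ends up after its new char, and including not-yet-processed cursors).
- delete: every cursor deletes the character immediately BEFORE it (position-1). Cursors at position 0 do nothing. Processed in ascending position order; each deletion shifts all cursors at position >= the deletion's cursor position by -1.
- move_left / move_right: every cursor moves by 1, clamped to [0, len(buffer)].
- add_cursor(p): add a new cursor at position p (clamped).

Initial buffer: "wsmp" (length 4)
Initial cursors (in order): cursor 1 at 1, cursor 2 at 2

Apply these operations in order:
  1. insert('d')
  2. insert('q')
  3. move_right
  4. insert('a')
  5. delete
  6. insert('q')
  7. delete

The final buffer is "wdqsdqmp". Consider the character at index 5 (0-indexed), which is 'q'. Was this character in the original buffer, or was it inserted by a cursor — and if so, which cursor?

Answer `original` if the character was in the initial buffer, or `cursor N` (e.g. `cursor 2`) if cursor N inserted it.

After op 1 (insert('d')): buffer="wdsdmp" (len 6), cursors c1@2 c2@4, authorship .1.2..
After op 2 (insert('q')): buffer="wdqsdqmp" (len 8), cursors c1@3 c2@6, authorship .11.22..
After op 3 (move_right): buffer="wdqsdqmp" (len 8), cursors c1@4 c2@7, authorship .11.22..
After op 4 (insert('a')): buffer="wdqsadqmap" (len 10), cursors c1@5 c2@9, authorship .11.122.2.
After op 5 (delete): buffer="wdqsdqmp" (len 8), cursors c1@4 c2@7, authorship .11.22..
After op 6 (insert('q')): buffer="wdqsqdqmqp" (len 10), cursors c1@5 c2@9, authorship .11.122.2.
After op 7 (delete): buffer="wdqsdqmp" (len 8), cursors c1@4 c2@7, authorship .11.22..
Authorship (.=original, N=cursor N): . 1 1 . 2 2 . .
Index 5: author = 2

Answer: cursor 2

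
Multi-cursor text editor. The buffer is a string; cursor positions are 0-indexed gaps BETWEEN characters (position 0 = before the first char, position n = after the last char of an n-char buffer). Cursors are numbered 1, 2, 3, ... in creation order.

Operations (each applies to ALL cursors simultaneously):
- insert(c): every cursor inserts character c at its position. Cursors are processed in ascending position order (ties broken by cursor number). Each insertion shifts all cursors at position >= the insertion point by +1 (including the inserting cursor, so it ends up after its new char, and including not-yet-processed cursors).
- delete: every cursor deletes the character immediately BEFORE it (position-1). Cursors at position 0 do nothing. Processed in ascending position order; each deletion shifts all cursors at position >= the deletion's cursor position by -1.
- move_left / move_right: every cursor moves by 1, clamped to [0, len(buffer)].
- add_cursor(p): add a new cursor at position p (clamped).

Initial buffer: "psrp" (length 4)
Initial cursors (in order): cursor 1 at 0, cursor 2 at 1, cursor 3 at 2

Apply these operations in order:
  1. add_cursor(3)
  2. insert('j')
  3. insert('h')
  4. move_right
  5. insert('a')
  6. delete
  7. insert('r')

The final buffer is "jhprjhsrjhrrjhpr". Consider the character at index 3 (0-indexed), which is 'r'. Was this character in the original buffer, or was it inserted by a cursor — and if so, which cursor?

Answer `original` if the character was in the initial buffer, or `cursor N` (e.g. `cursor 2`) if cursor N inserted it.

After op 1 (add_cursor(3)): buffer="psrp" (len 4), cursors c1@0 c2@1 c3@2 c4@3, authorship ....
After op 2 (insert('j')): buffer="jpjsjrjp" (len 8), cursors c1@1 c2@3 c3@5 c4@7, authorship 1.2.3.4.
After op 3 (insert('h')): buffer="jhpjhsjhrjhp" (len 12), cursors c1@2 c2@5 c3@8 c4@11, authorship 11.22.33.44.
After op 4 (move_right): buffer="jhpjhsjhrjhp" (len 12), cursors c1@3 c2@6 c3@9 c4@12, authorship 11.22.33.44.
After op 5 (insert('a')): buffer="jhpajhsajhrajhpa" (len 16), cursors c1@4 c2@8 c3@12 c4@16, authorship 11.122.233.344.4
After op 6 (delete): buffer="jhpjhsjhrjhp" (len 12), cursors c1@3 c2@6 c3@9 c4@12, authorship 11.22.33.44.
After op 7 (insert('r')): buffer="jhprjhsrjhrrjhpr" (len 16), cursors c1@4 c2@8 c3@12 c4@16, authorship 11.122.233.344.4
Authorship (.=original, N=cursor N): 1 1 . 1 2 2 . 2 3 3 . 3 4 4 . 4
Index 3: author = 1

Answer: cursor 1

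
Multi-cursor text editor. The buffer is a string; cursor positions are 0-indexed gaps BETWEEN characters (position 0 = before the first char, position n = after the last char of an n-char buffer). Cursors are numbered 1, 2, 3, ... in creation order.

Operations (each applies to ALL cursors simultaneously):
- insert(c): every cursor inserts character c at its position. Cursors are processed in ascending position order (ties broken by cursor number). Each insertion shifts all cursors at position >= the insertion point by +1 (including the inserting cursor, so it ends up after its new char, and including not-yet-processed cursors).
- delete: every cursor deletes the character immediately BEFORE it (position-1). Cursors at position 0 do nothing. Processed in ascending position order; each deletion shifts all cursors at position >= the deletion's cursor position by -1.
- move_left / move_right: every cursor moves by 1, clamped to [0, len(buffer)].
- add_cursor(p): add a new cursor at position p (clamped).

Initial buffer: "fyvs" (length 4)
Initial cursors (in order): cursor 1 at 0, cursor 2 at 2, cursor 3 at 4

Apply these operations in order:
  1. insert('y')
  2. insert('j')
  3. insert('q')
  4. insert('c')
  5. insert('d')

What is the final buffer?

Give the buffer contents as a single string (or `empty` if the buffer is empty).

After op 1 (insert('y')): buffer="yfyyvsy" (len 7), cursors c1@1 c2@4 c3@7, authorship 1..2..3
After op 2 (insert('j')): buffer="yjfyyjvsyj" (len 10), cursors c1@2 c2@6 c3@10, authorship 11..22..33
After op 3 (insert('q')): buffer="yjqfyyjqvsyjq" (len 13), cursors c1@3 c2@8 c3@13, authorship 111..222..333
After op 4 (insert('c')): buffer="yjqcfyyjqcvsyjqc" (len 16), cursors c1@4 c2@10 c3@16, authorship 1111..2222..3333
After op 5 (insert('d')): buffer="yjqcdfyyjqcdvsyjqcd" (len 19), cursors c1@5 c2@12 c3@19, authorship 11111..22222..33333

Answer: yjqcdfyyjqcdvsyjqcd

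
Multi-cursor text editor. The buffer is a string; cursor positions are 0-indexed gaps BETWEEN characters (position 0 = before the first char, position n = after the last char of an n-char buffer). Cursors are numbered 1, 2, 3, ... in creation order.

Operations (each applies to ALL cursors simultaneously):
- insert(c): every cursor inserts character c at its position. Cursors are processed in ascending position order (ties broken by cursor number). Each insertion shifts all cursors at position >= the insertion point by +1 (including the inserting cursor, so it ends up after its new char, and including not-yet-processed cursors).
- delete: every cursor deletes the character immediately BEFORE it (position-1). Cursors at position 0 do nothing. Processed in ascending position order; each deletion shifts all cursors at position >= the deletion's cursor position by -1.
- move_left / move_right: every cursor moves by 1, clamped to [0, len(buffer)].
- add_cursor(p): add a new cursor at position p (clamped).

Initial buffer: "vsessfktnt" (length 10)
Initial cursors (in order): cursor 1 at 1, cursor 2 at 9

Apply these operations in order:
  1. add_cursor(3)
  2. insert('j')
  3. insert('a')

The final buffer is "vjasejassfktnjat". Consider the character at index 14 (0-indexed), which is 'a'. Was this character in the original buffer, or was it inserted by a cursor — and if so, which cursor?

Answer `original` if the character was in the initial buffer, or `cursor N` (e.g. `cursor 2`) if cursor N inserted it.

Answer: cursor 2

Derivation:
After op 1 (add_cursor(3)): buffer="vsessfktnt" (len 10), cursors c1@1 c3@3 c2@9, authorship ..........
After op 2 (insert('j')): buffer="vjsejssfktnjt" (len 13), cursors c1@2 c3@5 c2@12, authorship .1..3......2.
After op 3 (insert('a')): buffer="vjasejassfktnjat" (len 16), cursors c1@3 c3@7 c2@15, authorship .11..33......22.
Authorship (.=original, N=cursor N): . 1 1 . . 3 3 . . . . . . 2 2 .
Index 14: author = 2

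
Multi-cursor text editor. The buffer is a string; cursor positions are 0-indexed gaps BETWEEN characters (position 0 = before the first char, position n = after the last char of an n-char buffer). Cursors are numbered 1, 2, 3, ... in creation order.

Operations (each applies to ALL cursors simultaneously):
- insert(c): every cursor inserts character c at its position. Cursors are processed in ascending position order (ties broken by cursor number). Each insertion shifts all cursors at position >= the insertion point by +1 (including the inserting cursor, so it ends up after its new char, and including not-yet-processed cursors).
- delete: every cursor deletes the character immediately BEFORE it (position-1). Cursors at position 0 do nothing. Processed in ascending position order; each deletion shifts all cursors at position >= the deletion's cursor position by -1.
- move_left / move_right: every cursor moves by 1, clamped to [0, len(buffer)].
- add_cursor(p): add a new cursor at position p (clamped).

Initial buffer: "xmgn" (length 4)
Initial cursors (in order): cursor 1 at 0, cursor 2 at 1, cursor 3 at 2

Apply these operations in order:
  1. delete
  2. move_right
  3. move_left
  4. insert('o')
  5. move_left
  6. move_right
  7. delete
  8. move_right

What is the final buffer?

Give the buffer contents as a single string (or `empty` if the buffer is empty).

Answer: gn

Derivation:
After op 1 (delete): buffer="gn" (len 2), cursors c1@0 c2@0 c3@0, authorship ..
After op 2 (move_right): buffer="gn" (len 2), cursors c1@1 c2@1 c3@1, authorship ..
After op 3 (move_left): buffer="gn" (len 2), cursors c1@0 c2@0 c3@0, authorship ..
After op 4 (insert('o')): buffer="ooogn" (len 5), cursors c1@3 c2@3 c3@3, authorship 123..
After op 5 (move_left): buffer="ooogn" (len 5), cursors c1@2 c2@2 c3@2, authorship 123..
After op 6 (move_right): buffer="ooogn" (len 5), cursors c1@3 c2@3 c3@3, authorship 123..
After op 7 (delete): buffer="gn" (len 2), cursors c1@0 c2@0 c3@0, authorship ..
After op 8 (move_right): buffer="gn" (len 2), cursors c1@1 c2@1 c3@1, authorship ..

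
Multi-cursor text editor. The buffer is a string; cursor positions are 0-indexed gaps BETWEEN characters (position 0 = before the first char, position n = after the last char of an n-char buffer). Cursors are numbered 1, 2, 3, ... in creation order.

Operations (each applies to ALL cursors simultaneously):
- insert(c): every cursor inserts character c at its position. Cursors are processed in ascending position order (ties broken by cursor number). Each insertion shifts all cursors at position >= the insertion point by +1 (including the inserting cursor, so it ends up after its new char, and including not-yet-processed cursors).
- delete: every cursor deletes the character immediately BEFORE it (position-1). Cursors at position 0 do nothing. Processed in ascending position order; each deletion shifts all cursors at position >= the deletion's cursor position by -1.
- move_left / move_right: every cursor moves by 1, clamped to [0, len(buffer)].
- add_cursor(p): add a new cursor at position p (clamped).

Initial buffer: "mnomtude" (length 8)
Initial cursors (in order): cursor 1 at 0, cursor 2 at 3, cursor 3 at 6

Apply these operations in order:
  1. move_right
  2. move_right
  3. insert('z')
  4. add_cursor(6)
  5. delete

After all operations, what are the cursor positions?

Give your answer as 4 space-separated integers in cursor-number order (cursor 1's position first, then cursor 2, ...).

Answer: 2 4 7 4

Derivation:
After op 1 (move_right): buffer="mnomtude" (len 8), cursors c1@1 c2@4 c3@7, authorship ........
After op 2 (move_right): buffer="mnomtude" (len 8), cursors c1@2 c2@5 c3@8, authorship ........
After op 3 (insert('z')): buffer="mnzomtzudez" (len 11), cursors c1@3 c2@7 c3@11, authorship ..1...2...3
After op 4 (add_cursor(6)): buffer="mnzomtzudez" (len 11), cursors c1@3 c4@6 c2@7 c3@11, authorship ..1...2...3
After op 5 (delete): buffer="mnomude" (len 7), cursors c1@2 c2@4 c4@4 c3@7, authorship .......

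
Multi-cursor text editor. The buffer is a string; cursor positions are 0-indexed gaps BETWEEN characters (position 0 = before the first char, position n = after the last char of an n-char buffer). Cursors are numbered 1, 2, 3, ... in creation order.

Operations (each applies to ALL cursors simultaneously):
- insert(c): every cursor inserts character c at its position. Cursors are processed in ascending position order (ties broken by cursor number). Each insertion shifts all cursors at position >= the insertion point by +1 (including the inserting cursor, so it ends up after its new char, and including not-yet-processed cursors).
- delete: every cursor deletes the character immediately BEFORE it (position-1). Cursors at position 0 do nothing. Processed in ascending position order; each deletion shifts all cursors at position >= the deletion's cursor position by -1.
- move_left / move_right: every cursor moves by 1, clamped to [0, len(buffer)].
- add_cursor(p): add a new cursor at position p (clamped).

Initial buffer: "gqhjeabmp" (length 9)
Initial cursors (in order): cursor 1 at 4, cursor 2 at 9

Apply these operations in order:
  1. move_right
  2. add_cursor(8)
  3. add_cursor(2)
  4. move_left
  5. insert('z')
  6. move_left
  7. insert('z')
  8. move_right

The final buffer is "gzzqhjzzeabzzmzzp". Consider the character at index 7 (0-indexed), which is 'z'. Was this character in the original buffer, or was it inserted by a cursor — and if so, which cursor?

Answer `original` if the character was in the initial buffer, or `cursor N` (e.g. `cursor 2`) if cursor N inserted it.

After op 1 (move_right): buffer="gqhjeabmp" (len 9), cursors c1@5 c2@9, authorship .........
After op 2 (add_cursor(8)): buffer="gqhjeabmp" (len 9), cursors c1@5 c3@8 c2@9, authorship .........
After op 3 (add_cursor(2)): buffer="gqhjeabmp" (len 9), cursors c4@2 c1@5 c3@8 c2@9, authorship .........
After op 4 (move_left): buffer="gqhjeabmp" (len 9), cursors c4@1 c1@4 c3@7 c2@8, authorship .........
After op 5 (insert('z')): buffer="gzqhjzeabzmzp" (len 13), cursors c4@2 c1@6 c3@10 c2@12, authorship .4...1...3.2.
After op 6 (move_left): buffer="gzqhjzeabzmzp" (len 13), cursors c4@1 c1@5 c3@9 c2@11, authorship .4...1...3.2.
After op 7 (insert('z')): buffer="gzzqhjzzeabzzmzzp" (len 17), cursors c4@2 c1@7 c3@12 c2@15, authorship .44...11...33.22.
After op 8 (move_right): buffer="gzzqhjzzeabzzmzzp" (len 17), cursors c4@3 c1@8 c3@13 c2@16, authorship .44...11...33.22.
Authorship (.=original, N=cursor N): . 4 4 . . . 1 1 . . . 3 3 . 2 2 .
Index 7: author = 1

Answer: cursor 1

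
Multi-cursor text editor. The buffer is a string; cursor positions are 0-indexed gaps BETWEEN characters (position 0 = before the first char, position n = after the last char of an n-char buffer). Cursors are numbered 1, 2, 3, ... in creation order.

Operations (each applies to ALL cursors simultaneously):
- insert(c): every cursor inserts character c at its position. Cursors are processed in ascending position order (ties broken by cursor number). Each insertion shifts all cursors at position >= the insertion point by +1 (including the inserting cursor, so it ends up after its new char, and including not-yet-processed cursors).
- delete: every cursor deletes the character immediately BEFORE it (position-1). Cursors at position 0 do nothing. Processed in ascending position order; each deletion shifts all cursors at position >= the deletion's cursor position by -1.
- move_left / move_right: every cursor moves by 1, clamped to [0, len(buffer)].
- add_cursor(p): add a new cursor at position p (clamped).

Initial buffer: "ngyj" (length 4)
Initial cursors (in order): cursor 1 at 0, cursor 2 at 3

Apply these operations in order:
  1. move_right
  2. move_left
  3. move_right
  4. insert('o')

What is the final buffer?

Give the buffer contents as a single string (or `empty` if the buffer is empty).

Answer: nogyjo

Derivation:
After op 1 (move_right): buffer="ngyj" (len 4), cursors c1@1 c2@4, authorship ....
After op 2 (move_left): buffer="ngyj" (len 4), cursors c1@0 c2@3, authorship ....
After op 3 (move_right): buffer="ngyj" (len 4), cursors c1@1 c2@4, authorship ....
After op 4 (insert('o')): buffer="nogyjo" (len 6), cursors c1@2 c2@6, authorship .1...2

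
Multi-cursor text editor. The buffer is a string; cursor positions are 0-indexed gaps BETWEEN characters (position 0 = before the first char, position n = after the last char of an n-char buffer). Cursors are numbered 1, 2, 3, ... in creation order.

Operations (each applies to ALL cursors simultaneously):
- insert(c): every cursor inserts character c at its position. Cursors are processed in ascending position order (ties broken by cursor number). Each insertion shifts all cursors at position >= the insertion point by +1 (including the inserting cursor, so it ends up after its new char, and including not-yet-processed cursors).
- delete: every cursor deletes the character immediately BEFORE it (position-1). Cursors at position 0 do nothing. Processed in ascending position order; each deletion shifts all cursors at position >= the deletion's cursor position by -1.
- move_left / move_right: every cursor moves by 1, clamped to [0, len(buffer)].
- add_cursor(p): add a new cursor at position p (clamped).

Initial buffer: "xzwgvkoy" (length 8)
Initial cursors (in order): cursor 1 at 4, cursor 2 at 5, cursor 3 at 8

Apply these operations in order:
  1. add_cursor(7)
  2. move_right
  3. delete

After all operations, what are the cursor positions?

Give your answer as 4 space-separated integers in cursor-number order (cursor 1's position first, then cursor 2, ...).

After op 1 (add_cursor(7)): buffer="xzwgvkoy" (len 8), cursors c1@4 c2@5 c4@7 c3@8, authorship ........
After op 2 (move_right): buffer="xzwgvkoy" (len 8), cursors c1@5 c2@6 c3@8 c4@8, authorship ........
After op 3 (delete): buffer="xzwg" (len 4), cursors c1@4 c2@4 c3@4 c4@4, authorship ....

Answer: 4 4 4 4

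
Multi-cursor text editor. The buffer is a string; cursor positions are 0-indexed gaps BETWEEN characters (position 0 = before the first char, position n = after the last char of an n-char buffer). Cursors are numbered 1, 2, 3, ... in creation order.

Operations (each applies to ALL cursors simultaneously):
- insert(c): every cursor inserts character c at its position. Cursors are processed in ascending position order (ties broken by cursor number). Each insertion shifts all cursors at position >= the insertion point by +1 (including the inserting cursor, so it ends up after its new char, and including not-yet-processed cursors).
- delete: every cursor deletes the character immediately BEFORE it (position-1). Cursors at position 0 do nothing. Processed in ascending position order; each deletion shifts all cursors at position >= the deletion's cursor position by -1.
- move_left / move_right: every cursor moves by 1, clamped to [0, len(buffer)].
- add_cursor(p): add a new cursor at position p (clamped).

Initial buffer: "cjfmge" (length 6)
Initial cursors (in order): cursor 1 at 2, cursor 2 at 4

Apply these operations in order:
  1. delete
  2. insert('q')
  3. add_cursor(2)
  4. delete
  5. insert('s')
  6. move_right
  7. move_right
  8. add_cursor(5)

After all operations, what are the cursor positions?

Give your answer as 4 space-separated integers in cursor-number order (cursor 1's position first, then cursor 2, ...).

Answer: 4 6 4 5

Derivation:
After op 1 (delete): buffer="cfge" (len 4), cursors c1@1 c2@2, authorship ....
After op 2 (insert('q')): buffer="cqfqge" (len 6), cursors c1@2 c2@4, authorship .1.2..
After op 3 (add_cursor(2)): buffer="cqfqge" (len 6), cursors c1@2 c3@2 c2@4, authorship .1.2..
After op 4 (delete): buffer="fge" (len 3), cursors c1@0 c3@0 c2@1, authorship ...
After op 5 (insert('s')): buffer="ssfsge" (len 6), cursors c1@2 c3@2 c2@4, authorship 13.2..
After op 6 (move_right): buffer="ssfsge" (len 6), cursors c1@3 c3@3 c2@5, authorship 13.2..
After op 7 (move_right): buffer="ssfsge" (len 6), cursors c1@4 c3@4 c2@6, authorship 13.2..
After op 8 (add_cursor(5)): buffer="ssfsge" (len 6), cursors c1@4 c3@4 c4@5 c2@6, authorship 13.2..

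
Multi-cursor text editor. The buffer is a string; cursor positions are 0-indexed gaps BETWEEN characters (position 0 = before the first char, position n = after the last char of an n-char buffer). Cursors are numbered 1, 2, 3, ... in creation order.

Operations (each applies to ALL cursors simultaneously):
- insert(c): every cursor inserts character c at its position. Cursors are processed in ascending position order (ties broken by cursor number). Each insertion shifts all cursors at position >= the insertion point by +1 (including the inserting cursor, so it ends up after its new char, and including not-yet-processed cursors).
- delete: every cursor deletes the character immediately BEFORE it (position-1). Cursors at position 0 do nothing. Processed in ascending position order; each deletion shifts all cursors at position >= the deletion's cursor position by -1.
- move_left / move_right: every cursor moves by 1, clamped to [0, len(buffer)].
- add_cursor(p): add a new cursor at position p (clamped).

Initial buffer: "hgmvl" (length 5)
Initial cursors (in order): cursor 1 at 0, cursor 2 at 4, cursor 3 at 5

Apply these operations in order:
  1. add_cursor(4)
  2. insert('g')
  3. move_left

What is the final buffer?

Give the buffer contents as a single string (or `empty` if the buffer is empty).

Answer: ghgmvgglg

Derivation:
After op 1 (add_cursor(4)): buffer="hgmvl" (len 5), cursors c1@0 c2@4 c4@4 c3@5, authorship .....
After op 2 (insert('g')): buffer="ghgmvgglg" (len 9), cursors c1@1 c2@7 c4@7 c3@9, authorship 1....24.3
After op 3 (move_left): buffer="ghgmvgglg" (len 9), cursors c1@0 c2@6 c4@6 c3@8, authorship 1....24.3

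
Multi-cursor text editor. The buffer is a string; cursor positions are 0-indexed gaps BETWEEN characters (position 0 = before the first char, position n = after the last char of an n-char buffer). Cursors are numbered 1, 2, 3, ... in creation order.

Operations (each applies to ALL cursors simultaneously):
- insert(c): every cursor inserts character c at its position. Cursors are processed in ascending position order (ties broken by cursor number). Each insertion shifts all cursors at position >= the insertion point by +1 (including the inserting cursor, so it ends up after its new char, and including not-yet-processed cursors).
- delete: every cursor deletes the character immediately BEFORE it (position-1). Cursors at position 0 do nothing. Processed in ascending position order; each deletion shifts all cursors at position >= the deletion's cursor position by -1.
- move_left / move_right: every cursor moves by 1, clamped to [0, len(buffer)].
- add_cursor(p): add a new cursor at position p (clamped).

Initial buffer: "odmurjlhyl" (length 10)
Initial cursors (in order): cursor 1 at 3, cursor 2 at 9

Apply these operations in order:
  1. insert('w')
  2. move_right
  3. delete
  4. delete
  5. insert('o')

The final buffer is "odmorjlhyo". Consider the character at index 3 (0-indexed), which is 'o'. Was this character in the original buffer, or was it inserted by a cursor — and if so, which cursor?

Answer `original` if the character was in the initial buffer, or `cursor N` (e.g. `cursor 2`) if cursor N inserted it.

Answer: cursor 1

Derivation:
After op 1 (insert('w')): buffer="odmwurjlhywl" (len 12), cursors c1@4 c2@11, authorship ...1......2.
After op 2 (move_right): buffer="odmwurjlhywl" (len 12), cursors c1@5 c2@12, authorship ...1......2.
After op 3 (delete): buffer="odmwrjlhyw" (len 10), cursors c1@4 c2@10, authorship ...1.....2
After op 4 (delete): buffer="odmrjlhy" (len 8), cursors c1@3 c2@8, authorship ........
After op 5 (insert('o')): buffer="odmorjlhyo" (len 10), cursors c1@4 c2@10, authorship ...1.....2
Authorship (.=original, N=cursor N): . . . 1 . . . . . 2
Index 3: author = 1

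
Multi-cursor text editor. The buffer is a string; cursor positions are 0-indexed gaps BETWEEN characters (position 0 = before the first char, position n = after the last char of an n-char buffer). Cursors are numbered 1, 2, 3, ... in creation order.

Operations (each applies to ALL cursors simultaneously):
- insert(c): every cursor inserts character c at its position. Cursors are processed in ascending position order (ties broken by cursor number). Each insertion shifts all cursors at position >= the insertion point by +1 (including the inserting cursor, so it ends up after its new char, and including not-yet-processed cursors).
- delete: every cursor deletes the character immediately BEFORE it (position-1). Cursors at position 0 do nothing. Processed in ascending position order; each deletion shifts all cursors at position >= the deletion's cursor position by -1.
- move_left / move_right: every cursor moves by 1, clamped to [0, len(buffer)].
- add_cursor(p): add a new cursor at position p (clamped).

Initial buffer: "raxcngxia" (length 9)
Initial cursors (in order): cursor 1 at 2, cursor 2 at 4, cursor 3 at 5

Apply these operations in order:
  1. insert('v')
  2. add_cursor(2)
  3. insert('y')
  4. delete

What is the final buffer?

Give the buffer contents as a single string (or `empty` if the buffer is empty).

After op 1 (insert('v')): buffer="ravxcvnvgxia" (len 12), cursors c1@3 c2@6 c3@8, authorship ..1..2.3....
After op 2 (add_cursor(2)): buffer="ravxcvnvgxia" (len 12), cursors c4@2 c1@3 c2@6 c3@8, authorship ..1..2.3....
After op 3 (insert('y')): buffer="rayvyxcvynvygxia" (len 16), cursors c4@3 c1@5 c2@9 c3@12, authorship ..411..22.33....
After op 4 (delete): buffer="ravxcvnvgxia" (len 12), cursors c4@2 c1@3 c2@6 c3@8, authorship ..1..2.3....

Answer: ravxcvnvgxia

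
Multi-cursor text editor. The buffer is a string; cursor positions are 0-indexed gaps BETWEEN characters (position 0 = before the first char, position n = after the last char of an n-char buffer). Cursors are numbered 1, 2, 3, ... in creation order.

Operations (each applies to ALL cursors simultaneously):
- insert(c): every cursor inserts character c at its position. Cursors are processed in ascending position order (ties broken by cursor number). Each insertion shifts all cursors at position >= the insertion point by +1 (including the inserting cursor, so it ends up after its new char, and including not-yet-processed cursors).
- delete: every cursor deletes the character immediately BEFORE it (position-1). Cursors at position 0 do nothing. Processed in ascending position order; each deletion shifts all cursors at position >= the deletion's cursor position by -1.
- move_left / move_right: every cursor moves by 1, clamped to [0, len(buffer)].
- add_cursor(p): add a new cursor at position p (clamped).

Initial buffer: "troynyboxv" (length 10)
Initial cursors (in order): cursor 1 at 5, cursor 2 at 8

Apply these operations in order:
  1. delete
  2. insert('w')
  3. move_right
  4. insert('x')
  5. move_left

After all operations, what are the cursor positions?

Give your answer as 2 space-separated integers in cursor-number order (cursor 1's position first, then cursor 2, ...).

After op 1 (delete): buffer="troyybxv" (len 8), cursors c1@4 c2@6, authorship ........
After op 2 (insert('w')): buffer="troywybwxv" (len 10), cursors c1@5 c2@8, authorship ....1..2..
After op 3 (move_right): buffer="troywybwxv" (len 10), cursors c1@6 c2@9, authorship ....1..2..
After op 4 (insert('x')): buffer="troywyxbwxxv" (len 12), cursors c1@7 c2@11, authorship ....1.1.2.2.
After op 5 (move_left): buffer="troywyxbwxxv" (len 12), cursors c1@6 c2@10, authorship ....1.1.2.2.

Answer: 6 10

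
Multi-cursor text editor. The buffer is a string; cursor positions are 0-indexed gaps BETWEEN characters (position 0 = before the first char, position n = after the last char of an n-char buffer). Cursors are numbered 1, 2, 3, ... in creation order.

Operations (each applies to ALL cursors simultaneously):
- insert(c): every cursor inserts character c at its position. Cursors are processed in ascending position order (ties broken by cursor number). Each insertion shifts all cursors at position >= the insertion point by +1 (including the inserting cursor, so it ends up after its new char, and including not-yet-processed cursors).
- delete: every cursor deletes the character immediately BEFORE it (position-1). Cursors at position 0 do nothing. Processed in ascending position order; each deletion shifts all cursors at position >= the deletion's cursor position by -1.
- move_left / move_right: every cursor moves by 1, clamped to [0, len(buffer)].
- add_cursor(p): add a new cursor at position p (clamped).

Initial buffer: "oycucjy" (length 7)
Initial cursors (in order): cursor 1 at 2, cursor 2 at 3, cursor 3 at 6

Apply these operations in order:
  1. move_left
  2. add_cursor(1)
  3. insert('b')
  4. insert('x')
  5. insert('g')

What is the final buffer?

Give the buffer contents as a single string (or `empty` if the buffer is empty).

After op 1 (move_left): buffer="oycucjy" (len 7), cursors c1@1 c2@2 c3@5, authorship .......
After op 2 (add_cursor(1)): buffer="oycucjy" (len 7), cursors c1@1 c4@1 c2@2 c3@5, authorship .......
After op 3 (insert('b')): buffer="obbybcucbjy" (len 11), cursors c1@3 c4@3 c2@5 c3@9, authorship .14.2...3..
After op 4 (insert('x')): buffer="obbxxybxcucbxjy" (len 15), cursors c1@5 c4@5 c2@8 c3@13, authorship .1414.22...33..
After op 5 (insert('g')): buffer="obbxxggybxgcucbxgjy" (len 19), cursors c1@7 c4@7 c2@11 c3@17, authorship .141414.222...333..

Answer: obbxxggybxgcucbxgjy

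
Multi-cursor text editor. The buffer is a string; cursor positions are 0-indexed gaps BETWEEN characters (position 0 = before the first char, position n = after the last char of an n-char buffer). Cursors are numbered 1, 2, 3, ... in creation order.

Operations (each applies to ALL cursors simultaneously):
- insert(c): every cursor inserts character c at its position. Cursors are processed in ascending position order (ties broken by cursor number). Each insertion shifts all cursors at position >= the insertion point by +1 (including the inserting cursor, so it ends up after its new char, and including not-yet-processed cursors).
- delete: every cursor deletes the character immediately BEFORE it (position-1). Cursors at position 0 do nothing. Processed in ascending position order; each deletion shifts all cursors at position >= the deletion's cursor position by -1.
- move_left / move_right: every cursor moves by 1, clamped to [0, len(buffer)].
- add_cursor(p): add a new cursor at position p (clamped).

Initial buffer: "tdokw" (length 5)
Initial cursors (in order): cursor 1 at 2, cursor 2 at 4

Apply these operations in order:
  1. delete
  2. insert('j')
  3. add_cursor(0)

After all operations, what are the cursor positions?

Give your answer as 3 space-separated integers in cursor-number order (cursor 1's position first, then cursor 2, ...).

Answer: 2 4 0

Derivation:
After op 1 (delete): buffer="tow" (len 3), cursors c1@1 c2@2, authorship ...
After op 2 (insert('j')): buffer="tjojw" (len 5), cursors c1@2 c2@4, authorship .1.2.
After op 3 (add_cursor(0)): buffer="tjojw" (len 5), cursors c3@0 c1@2 c2@4, authorship .1.2.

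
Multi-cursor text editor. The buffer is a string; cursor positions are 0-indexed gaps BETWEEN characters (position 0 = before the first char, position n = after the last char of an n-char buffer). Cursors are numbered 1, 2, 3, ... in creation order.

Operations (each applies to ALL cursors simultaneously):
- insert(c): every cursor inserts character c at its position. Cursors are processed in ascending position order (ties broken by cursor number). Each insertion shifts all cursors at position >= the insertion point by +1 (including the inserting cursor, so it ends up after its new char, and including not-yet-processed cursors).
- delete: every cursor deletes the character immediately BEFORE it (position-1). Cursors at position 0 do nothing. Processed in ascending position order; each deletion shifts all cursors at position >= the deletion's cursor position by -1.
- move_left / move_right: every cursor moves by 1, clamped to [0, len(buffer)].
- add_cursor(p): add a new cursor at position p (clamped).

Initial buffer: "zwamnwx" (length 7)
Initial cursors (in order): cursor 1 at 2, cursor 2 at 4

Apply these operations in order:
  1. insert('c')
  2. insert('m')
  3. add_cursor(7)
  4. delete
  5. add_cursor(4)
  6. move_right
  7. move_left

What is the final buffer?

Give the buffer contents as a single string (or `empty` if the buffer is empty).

Answer: zwcamnwx

Derivation:
After op 1 (insert('c')): buffer="zwcamcnwx" (len 9), cursors c1@3 c2@6, authorship ..1..2...
After op 2 (insert('m')): buffer="zwcmamcmnwx" (len 11), cursors c1@4 c2@8, authorship ..11..22...
After op 3 (add_cursor(7)): buffer="zwcmamcmnwx" (len 11), cursors c1@4 c3@7 c2@8, authorship ..11..22...
After op 4 (delete): buffer="zwcamnwx" (len 8), cursors c1@3 c2@5 c3@5, authorship ..1.....
After op 5 (add_cursor(4)): buffer="zwcamnwx" (len 8), cursors c1@3 c4@4 c2@5 c3@5, authorship ..1.....
After op 6 (move_right): buffer="zwcamnwx" (len 8), cursors c1@4 c4@5 c2@6 c3@6, authorship ..1.....
After op 7 (move_left): buffer="zwcamnwx" (len 8), cursors c1@3 c4@4 c2@5 c3@5, authorship ..1.....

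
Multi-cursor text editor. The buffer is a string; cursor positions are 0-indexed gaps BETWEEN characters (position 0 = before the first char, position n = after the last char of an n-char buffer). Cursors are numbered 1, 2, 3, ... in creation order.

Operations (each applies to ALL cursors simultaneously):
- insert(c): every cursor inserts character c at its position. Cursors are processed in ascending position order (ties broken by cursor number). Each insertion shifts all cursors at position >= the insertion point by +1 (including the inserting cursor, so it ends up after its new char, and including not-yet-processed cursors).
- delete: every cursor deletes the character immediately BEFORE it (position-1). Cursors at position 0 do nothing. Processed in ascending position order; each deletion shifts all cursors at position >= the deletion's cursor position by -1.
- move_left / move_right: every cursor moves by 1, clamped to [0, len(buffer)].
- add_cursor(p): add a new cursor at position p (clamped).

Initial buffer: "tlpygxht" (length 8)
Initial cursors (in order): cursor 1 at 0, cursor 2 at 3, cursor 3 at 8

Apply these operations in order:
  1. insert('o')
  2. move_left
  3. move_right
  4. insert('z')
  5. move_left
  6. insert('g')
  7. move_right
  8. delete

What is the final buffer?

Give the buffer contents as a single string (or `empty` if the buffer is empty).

Answer: ogtlpogygxhtog

Derivation:
After op 1 (insert('o')): buffer="otlpoygxhto" (len 11), cursors c1@1 c2@5 c3@11, authorship 1...2.....3
After op 2 (move_left): buffer="otlpoygxhto" (len 11), cursors c1@0 c2@4 c3@10, authorship 1...2.....3
After op 3 (move_right): buffer="otlpoygxhto" (len 11), cursors c1@1 c2@5 c3@11, authorship 1...2.....3
After op 4 (insert('z')): buffer="oztlpozygxhtoz" (len 14), cursors c1@2 c2@7 c3@14, authorship 11...22.....33
After op 5 (move_left): buffer="oztlpozygxhtoz" (len 14), cursors c1@1 c2@6 c3@13, authorship 11...22.....33
After op 6 (insert('g')): buffer="ogztlpogzygxhtogz" (len 17), cursors c1@2 c2@8 c3@16, authorship 111...222.....333
After op 7 (move_right): buffer="ogztlpogzygxhtogz" (len 17), cursors c1@3 c2@9 c3@17, authorship 111...222.....333
After op 8 (delete): buffer="ogtlpogygxhtog" (len 14), cursors c1@2 c2@7 c3@14, authorship 11...22.....33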